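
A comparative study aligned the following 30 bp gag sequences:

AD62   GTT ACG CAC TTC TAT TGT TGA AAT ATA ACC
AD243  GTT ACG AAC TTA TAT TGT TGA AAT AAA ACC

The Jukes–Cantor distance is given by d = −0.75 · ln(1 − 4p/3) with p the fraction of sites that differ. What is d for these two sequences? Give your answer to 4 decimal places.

0.1073

Mismatches occur at site 7 (C↔A), site 12 (C↔A), site 26 (T↔A).
p = 3/30 = 0.100000.
d = −0.75 · ln(1 − (4/3)·0.100000) = −0.75 · ln(0.866667) = −0.75 · (-0.143100) = 0.1073.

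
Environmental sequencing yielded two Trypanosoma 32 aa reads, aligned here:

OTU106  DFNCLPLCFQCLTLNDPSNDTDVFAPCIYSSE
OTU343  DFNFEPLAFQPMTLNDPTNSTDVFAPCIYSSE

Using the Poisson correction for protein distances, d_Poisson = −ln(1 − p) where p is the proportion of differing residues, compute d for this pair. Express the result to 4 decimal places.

Mismatches occur at site 4 (C↔F), site 5 (L↔E), site 8 (C↔A), site 11 (C↔P), site 12 (L↔M), site 18 (S↔T), site 20 (D↔S).
p = 7/32 = 0.218750.
d = −ln(1 − 0.218750) = −ln(0.781250) = 0.2469.

0.2469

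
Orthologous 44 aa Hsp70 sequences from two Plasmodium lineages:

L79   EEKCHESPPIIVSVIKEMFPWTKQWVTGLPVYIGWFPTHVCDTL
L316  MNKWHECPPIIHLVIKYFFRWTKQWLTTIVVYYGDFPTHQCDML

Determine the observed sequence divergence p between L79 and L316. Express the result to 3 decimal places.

0.386

Mismatches occur at site 1 (E↔M), site 2 (E↔N), site 4 (C↔W), site 7 (S↔C), site 12 (V↔H), site 13 (S↔L), site 17 (E↔Y), site 18 (M↔F), site 20 (P↔R), site 26 (V↔L), site 28 (G↔T), site 29 (L↔I), site 30 (P↔V), site 33 (I↔Y), site 35 (W↔D), site 40 (V↔Q), site 43 (T↔M).
There are 17 differences over 44 sites, so p = 17/44 = 0.386.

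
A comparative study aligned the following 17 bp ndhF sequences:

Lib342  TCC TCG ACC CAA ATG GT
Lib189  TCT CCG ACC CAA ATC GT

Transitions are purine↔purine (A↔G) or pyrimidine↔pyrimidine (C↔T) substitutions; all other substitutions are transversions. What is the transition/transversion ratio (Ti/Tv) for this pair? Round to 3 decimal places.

Differing sites — 3:C/T (Ti); 4:T/C (Ti); 15:G/C (Tv).
Of the 3 differences, 2 transitions and 1 transversion, so Ti/Tv = 2/1 = 2.000.

2.000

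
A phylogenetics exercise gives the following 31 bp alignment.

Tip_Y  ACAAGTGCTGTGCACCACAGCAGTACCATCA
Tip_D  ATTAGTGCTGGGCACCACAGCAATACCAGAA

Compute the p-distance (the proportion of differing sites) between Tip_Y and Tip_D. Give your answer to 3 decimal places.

0.194

Differing sites — 2:C/T; 3:A/T; 11:T/G; 23:G/A; 29:T/G; 30:C/A.
There are 6 differences over 31 sites, so p = 6/31 = 0.194.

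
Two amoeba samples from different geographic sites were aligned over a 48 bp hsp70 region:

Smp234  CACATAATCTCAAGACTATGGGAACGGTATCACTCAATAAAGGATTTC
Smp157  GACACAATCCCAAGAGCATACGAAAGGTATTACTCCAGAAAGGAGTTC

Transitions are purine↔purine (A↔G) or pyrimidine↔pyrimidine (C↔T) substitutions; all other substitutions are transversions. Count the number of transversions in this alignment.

Differing sites — 1:C/G (Tv); 5:T/C (Ti); 10:T/C (Ti); 16:C/G (Tv); 17:T/C (Ti); 20:G/A (Ti); 21:G/C (Tv); 25:C/A (Tv); 31:C/T (Ti); 36:A/C (Tv); 38:T/G (Tv); 45:T/G (Tv).
Of the 12 differences, 5 transitions and 7 transversions, so the answer is 7.

7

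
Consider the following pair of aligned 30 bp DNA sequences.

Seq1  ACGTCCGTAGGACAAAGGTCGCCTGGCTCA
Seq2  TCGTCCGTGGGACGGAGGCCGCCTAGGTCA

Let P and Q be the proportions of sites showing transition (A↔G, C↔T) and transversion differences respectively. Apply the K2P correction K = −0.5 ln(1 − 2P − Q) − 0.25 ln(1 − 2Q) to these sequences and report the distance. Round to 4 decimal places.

Differing sites — 1:A/T (Tv); 9:A/G (Ti); 14:A/G (Ti); 15:A/G (Ti); 19:T/C (Ti); 25:G/A (Ti); 27:C/G (Tv).
Of the 7 differences, 5 transitions and 2 transversions over 30 sites: P = 5/30 = 0.166667, Q = 2/30 = 0.066667.
d = −0.5·ln(0.599999) − 0.25·ln(0.866666) = −0.5·(-0.510827) − 0.25·(-0.143102) = 0.2912.

0.2912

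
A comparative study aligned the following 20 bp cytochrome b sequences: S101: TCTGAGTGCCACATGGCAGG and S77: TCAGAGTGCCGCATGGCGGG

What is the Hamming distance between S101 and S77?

Differing sites — 3:T/A; 11:A/G; 18:A/G.
That gives 3 mismatches out of 20 aligned sites, so the Hamming distance is 3.

3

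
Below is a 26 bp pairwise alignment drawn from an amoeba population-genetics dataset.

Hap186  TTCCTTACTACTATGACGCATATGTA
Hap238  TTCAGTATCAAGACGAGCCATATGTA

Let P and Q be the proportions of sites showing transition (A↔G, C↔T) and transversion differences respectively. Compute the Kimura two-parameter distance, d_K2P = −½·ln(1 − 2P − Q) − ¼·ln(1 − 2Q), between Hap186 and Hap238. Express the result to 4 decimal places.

Mismatches occur at site 4 (C↔A, transversion), site 5 (T↔G, transversion), site 8 (C↔T, transition), site 9 (T↔C, transition), site 11 (C↔A, transversion), site 12 (T↔G, transversion), site 14 (T↔C, transition), site 17 (C↔G, transversion), site 18 (G↔C, transversion).
Of the 9 differences, 3 transitions and 6 transversions over 26 sites: P = 3/26 = 0.115385, Q = 6/26 = 0.230769.
d = −0.5·ln(0.538461) − 0.25·ln(0.538462) = −0.5·(-0.619040) − 0.25·(-0.619038) = 0.4643.

0.4643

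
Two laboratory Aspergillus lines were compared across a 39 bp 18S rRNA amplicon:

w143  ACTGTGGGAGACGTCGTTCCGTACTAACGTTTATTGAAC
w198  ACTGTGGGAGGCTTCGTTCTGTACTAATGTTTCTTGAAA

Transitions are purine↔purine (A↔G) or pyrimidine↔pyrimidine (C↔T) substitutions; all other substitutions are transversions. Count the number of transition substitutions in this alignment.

3

Differing sites — 11:A/G (Ti); 13:G/T (Tv); 20:C/T (Ti); 28:C/T (Ti); 33:A/C (Tv); 39:C/A (Tv).
Of the 6 differences, 3 transitions and 3 transversions, so the answer is 3.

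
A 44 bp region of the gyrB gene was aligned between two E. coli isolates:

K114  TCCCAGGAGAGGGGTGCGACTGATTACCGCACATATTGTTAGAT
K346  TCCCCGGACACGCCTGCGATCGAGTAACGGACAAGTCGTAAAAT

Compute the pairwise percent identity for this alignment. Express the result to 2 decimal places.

65.91%

The sequences differ at positions 5 (A/C), 9 (G/C), 11 (G/C), 13 (G/C), 14 (G/C), 20 (C/T), 21 (T/C), 24 (T/G), 27 (C/A), 30 (C/G), 34 (T/A), 35 (A/G), 37 (T/C), 40 (T/A), 42 (G/A).
29 of the 44 sites match, so the percent identity is 29/44 × 100 = 65.91%.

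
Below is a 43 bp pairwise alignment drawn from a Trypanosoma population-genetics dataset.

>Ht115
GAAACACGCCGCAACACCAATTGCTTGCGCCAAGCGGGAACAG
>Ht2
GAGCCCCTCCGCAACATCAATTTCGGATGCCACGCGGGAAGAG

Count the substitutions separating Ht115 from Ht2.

Mismatches occur at site 3 (A↔G), site 4 (A↔C), site 6 (A↔C), site 8 (G↔T), site 17 (C↔T), site 23 (G↔T), site 25 (T↔G), site 26 (T↔G), site 27 (G↔A), site 28 (C↔T), site 33 (A↔C), site 41 (C↔G).
That gives 12 mismatches out of 43 aligned sites, so the Hamming distance is 12.

12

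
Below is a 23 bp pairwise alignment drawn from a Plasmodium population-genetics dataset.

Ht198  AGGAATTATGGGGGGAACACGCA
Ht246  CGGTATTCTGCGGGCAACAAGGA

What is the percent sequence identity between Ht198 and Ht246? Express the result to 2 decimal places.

The sequences differ at positions 1 (A/C), 4 (A/T), 8 (A/C), 11 (G/C), 15 (G/C), 20 (C/A), 22 (C/G).
16 of the 23 sites match, so the percent identity is 16/23 × 100 = 69.57%.

69.57%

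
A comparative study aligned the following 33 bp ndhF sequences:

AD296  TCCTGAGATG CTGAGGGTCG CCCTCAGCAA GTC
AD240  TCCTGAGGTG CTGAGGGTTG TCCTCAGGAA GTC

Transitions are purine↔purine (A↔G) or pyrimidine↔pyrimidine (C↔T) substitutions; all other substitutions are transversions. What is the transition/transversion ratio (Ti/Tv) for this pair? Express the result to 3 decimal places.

The sequences differ at positions 8 (A/G, transition), 19 (C/T, transition), 21 (C/T, transition), 28 (C/G, transversion).
Of the 4 differences, 3 transitions and 1 transversion, so Ti/Tv = 3/1 = 3.000.

3.000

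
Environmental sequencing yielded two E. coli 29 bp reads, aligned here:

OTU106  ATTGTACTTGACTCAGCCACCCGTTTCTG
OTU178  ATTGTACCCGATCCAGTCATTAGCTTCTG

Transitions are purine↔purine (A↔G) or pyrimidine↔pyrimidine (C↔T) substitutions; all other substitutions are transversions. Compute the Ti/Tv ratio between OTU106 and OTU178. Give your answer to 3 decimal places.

8.000

Differing sites — 8:T/C (Ti); 9:T/C (Ti); 12:C/T (Ti); 13:T/C (Ti); 17:C/T (Ti); 20:C/T (Ti); 21:C/T (Ti); 22:C/A (Tv); 24:T/C (Ti).
Of the 9 differences, 8 transitions and 1 transversion, so Ti/Tv = 8/1 = 8.000.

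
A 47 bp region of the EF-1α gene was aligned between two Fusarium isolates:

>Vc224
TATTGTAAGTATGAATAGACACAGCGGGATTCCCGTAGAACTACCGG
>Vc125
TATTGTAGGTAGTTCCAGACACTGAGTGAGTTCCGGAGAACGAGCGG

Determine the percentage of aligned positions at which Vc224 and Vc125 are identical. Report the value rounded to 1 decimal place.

70.2%

The sequences differ at positions 8 (A/G), 12 (T/G), 13 (G/T), 14 (A/T), 15 (A/C), 16 (T/C), 23 (A/T), 25 (C/A), 27 (G/T), 30 (T/G), 32 (C/T), 36 (T/G), 42 (T/G), 44 (C/G).
33 of the 47 sites match, so the percent identity is 33/47 × 100 = 70.2%.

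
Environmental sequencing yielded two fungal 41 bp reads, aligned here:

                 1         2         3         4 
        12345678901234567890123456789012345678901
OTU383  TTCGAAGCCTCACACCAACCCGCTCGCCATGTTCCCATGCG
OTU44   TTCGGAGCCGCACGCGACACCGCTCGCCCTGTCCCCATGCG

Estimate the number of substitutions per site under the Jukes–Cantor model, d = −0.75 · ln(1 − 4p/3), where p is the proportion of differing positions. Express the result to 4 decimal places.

0.2260

Differing sites — 5:A/G; 10:T/G; 14:A/G; 16:C/G; 18:A/C; 19:C/A; 29:A/C; 33:T/C.
p = 8/41 = 0.195122.
d = −0.75 · ln(1 − (4/3)·0.195122) = −0.75 · ln(0.739837) = −0.75 · (-0.301325) = 0.2260.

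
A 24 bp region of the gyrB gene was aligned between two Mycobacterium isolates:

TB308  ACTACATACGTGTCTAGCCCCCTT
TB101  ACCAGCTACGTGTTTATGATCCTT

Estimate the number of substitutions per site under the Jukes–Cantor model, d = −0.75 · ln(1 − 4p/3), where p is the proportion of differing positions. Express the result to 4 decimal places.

0.4408

The sequences differ at positions 3 (T/C), 5 (C/G), 6 (A/C), 14 (C/T), 17 (G/T), 18 (C/G), 19 (C/A), 20 (C/T).
p = 8/24 = 0.333333.
d = −0.75 · ln(1 − (4/3)·0.333333) = −0.75 · ln(0.555556) = −0.75 · (-0.587786) = 0.4408.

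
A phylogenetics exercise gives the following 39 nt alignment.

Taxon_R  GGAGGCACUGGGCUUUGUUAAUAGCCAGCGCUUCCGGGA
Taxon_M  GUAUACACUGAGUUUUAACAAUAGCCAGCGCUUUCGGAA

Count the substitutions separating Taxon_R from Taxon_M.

10

Mismatches occur at site 2 (G↔U), site 4 (G↔U), site 5 (G↔A), site 11 (G↔A), site 13 (C↔U), site 17 (G↔A), site 18 (U↔A), site 19 (U↔C), site 34 (C↔U), site 38 (G↔A).
That gives 10 mismatches out of 39 aligned sites, so the Hamming distance is 10.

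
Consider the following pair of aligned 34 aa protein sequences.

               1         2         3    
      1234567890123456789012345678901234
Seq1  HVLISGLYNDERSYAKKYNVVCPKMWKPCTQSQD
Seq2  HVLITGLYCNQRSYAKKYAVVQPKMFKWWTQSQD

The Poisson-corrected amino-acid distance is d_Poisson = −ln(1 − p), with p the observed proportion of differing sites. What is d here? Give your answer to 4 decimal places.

0.3075

The sequences differ at positions 5 (S/T), 9 (N/C), 10 (D/N), 11 (E/Q), 19 (N/A), 22 (C/Q), 26 (W/F), 28 (P/W), 29 (C/W).
p = 9/34 = 0.264706.
d = −ln(1 − 0.264706) = −ln(0.735294) = 0.3075.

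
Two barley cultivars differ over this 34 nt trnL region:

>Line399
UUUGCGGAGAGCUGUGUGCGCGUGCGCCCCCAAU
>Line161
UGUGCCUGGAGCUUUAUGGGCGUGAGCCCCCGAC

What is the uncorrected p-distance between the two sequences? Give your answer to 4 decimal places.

The sequences differ at positions 2 (U/G), 6 (G/C), 7 (G/U), 8 (A/G), 14 (G/U), 16 (G/A), 19 (C/G), 25 (C/A), 32 (A/G), 34 (U/C).
There are 10 differences over 34 sites, so p = 10/34 = 0.2941.

0.2941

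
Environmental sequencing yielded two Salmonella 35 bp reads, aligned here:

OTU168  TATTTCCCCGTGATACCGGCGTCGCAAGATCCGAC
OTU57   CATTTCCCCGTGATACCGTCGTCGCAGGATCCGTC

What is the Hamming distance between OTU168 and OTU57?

4

Differing sites — 1:T/C; 19:G/T; 27:A/G; 34:A/T.
That gives 4 mismatches out of 35 aligned sites, so the Hamming distance is 4.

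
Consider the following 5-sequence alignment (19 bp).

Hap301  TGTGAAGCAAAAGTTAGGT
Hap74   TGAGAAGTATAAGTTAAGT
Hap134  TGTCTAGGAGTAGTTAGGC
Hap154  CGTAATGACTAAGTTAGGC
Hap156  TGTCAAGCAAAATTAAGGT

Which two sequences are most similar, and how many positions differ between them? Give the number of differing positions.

Pairwise Hamming distances:
  Hap301 vs Hap74: 4
  Hap301 vs Hap134: 6
  Hap301 vs Hap154: 7
  Hap301 vs Hap156: 3
  Hap74 vs Hap134: 8
  Hap74 vs Hap154: 8
  Hap74 vs Hap156: 7
  Hap134 vs Hap154: 8
  Hap134 vs Hap156: 7
  Hap154 vs Hap156: 9
The smallest is 3, between Hap301 and Hap156.

3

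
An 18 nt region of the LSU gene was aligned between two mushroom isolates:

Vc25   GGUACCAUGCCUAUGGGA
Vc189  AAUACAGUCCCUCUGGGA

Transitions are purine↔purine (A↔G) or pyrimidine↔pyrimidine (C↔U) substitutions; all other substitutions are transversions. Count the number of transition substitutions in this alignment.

The sequences differ at positions 1 (G/A, transition), 2 (G/A, transition), 6 (C/A, transversion), 7 (A/G, transition), 9 (G/C, transversion), 13 (A/C, transversion).
Of the 6 differences, 3 transitions and 3 transversions, so the answer is 3.

3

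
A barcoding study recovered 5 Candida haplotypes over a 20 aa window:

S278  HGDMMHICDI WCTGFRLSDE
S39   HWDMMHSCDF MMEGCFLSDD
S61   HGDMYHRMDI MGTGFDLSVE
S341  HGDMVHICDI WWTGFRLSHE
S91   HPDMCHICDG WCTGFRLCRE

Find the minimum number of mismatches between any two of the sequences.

Pairwise Hamming distances:
  S278 vs S39: 9
  S278 vs S61: 7
  S278 vs S341: 3
  S278 vs S91: 5
  S39 vs S61: 11
  S39 vs S341: 11
  S39 vs S91: 12
  S61 vs S341: 7
  S61 vs S91: 10
  S341 vs S91: 6
The smallest is 3, between S278 and S341.

3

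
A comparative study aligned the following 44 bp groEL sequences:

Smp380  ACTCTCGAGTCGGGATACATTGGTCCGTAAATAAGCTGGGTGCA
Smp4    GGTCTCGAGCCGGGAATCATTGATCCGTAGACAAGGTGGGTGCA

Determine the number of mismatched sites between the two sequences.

9

The sequences differ at positions 1 (A/G), 2 (C/G), 10 (T/C), 16 (T/A), 17 (A/T), 23 (G/A), 30 (A/G), 32 (T/C), 36 (C/G).
That gives 9 mismatches out of 44 aligned sites, so the Hamming distance is 9.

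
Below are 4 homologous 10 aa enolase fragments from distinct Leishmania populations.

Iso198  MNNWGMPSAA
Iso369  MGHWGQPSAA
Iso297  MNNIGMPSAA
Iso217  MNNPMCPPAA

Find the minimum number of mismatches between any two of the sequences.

1

Pairwise Hamming distances:
  Iso198 vs Iso369: 3
  Iso198 vs Iso297: 1
  Iso198 vs Iso217: 4
  Iso369 vs Iso297: 4
  Iso369 vs Iso217: 6
  Iso297 vs Iso217: 4
The smallest is 1, between Iso198 and Iso297.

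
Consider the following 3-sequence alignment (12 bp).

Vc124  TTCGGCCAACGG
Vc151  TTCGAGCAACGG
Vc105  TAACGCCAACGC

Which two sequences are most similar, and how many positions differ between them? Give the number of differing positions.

Pairwise Hamming distances:
  Vc124 vs Vc151: 2
  Vc124 vs Vc105: 4
  Vc151 vs Vc105: 6
The smallest is 2, between Vc124 and Vc151.

2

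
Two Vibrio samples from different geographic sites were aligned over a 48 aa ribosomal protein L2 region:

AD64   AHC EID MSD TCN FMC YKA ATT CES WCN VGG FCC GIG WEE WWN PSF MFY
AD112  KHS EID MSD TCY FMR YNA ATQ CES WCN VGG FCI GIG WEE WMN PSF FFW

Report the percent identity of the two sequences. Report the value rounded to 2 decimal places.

79.17%

Mismatches occur at site 1 (A→K), site 3 (C→S), site 12 (N→Y), site 15 (C→R), site 17 (K→N), site 21 (T→Q), site 33 (C→I), site 41 (W→M), site 46 (M→F), site 48 (Y→W).
38 of the 48 sites match, so the percent identity is 38/48 × 100 = 79.17%.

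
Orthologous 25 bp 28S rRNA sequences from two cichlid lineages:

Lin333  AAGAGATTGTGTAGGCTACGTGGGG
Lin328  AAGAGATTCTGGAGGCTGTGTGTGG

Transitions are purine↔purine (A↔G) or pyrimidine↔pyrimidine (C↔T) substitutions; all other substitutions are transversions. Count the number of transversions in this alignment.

Mismatches occur at site 9 (G↔C, transversion), site 12 (T↔G, transversion), site 18 (A↔G, transition), site 19 (C↔T, transition), site 23 (G↔T, transversion).
Of the 5 differences, 2 transitions and 3 transversions, so the answer is 3.

3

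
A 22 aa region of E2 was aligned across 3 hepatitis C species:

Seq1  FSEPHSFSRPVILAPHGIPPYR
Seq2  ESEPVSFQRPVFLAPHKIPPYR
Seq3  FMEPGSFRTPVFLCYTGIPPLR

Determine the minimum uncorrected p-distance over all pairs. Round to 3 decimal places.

Pairwise Hamming distances:
  Seq1 vs Seq2: 5
  Seq1 vs Seq3: 9
  Seq2 vs Seq3: 10
The smallest is 5 mismatches, between Seq1 and Seq2; p = 5/22 = 0.227.

0.227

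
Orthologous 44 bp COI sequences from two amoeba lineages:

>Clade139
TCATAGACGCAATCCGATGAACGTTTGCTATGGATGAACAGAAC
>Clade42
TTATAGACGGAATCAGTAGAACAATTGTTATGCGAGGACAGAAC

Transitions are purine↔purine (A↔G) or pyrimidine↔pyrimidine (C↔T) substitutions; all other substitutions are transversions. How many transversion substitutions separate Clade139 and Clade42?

7

The sequences differ at positions 2 (C/T, transition), 10 (C/G, transversion), 15 (C/A, transversion), 17 (A/T, transversion), 18 (T/A, transversion), 23 (G/A, transition), 24 (T/A, transversion), 28 (C/T, transition), 33 (G/C, transversion), 34 (A/G, transition), 35 (T/A, transversion), 37 (A/G, transition).
Of the 12 differences, 5 transitions and 7 transversions, so the answer is 7.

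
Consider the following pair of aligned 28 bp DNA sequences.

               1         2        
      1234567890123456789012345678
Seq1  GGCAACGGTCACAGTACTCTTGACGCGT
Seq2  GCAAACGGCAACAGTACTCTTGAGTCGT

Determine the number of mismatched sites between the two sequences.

6

The sequences differ at positions 2 (G/C), 3 (C/A), 9 (T/C), 10 (C/A), 24 (C/G), 25 (G/T).
That gives 6 mismatches out of 28 aligned sites, so the Hamming distance is 6.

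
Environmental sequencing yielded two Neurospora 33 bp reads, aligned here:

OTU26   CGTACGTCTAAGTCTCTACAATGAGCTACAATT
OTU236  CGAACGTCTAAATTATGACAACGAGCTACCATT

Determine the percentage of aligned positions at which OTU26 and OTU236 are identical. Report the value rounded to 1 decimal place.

75.8%

The sequences differ at positions 3 (T/A), 12 (G/A), 14 (C/T), 15 (T/A), 16 (C/T), 17 (T/G), 22 (T/C), 30 (A/C).
25 of the 33 sites match, so the percent identity is 25/33 × 100 = 75.8%.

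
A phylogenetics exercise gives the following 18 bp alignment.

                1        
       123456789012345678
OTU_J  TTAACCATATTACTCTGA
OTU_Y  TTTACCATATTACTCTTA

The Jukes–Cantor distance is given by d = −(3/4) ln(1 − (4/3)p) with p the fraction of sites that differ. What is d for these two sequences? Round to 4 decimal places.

The sequences differ at positions 3 (A/T), 17 (G/T).
p = 2/18 = 0.111111.
d = −0.75 · ln(1 − (4/3)·0.111111) = −0.75 · ln(0.851852) = −0.75 · (-0.160342) = 0.1203.

0.1203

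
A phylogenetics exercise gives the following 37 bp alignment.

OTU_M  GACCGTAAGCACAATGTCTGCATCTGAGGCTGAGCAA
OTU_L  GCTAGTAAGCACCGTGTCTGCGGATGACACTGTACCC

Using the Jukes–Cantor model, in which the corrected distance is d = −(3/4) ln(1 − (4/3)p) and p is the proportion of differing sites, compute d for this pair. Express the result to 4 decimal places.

Mismatches occur at site 2 (A↔C), site 3 (C↔T), site 4 (C↔A), site 13 (A↔C), site 14 (A↔G), site 22 (A↔G), site 23 (T↔G), site 24 (C↔A), site 28 (G↔C), site 29 (G↔A), site 33 (A↔T), site 34 (G↔A), site 36 (A↔C), site 37 (A↔C).
p = 14/37 = 0.378378.
d = −0.75 · ln(1 − (4/3)·0.378378) = −0.75 · ln(0.495496) = −0.75 · (-0.702196) = 0.5266.

0.5266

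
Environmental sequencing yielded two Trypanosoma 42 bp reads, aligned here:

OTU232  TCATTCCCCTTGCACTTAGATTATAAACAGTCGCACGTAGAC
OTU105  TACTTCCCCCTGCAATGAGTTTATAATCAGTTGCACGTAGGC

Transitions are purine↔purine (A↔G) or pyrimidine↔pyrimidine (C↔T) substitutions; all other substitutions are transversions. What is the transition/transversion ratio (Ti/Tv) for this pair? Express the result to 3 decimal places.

0.500

Mismatches occur at site 2 (C→A, transversion), site 3 (A→C, transversion), site 10 (T→C, transition), site 15 (C→A, transversion), site 17 (T→G, transversion), site 20 (A→T, transversion), site 27 (A→T, transversion), site 32 (C→T, transition), site 41 (A→G, transition).
Of the 9 differences, 3 transitions and 6 transversions, so Ti/Tv = 3/6 = 0.500.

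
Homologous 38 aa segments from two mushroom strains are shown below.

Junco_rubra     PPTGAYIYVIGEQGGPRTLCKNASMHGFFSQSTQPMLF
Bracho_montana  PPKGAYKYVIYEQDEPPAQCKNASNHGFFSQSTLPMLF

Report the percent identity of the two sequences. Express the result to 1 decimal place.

73.7%

The sequences differ at positions 3 (T/K), 7 (I/K), 11 (G/Y), 14 (G/D), 15 (G/E), 17 (R/P), 18 (T/A), 19 (L/Q), 25 (M/N), 34 (Q/L).
28 of the 38 sites match, so the percent identity is 28/38 × 100 = 73.7%.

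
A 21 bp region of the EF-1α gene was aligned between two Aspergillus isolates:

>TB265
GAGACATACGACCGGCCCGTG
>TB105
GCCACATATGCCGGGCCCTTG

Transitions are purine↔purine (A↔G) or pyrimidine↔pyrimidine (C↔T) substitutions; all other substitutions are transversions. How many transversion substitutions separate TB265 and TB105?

The sequences differ at positions 2 (A/C, transversion), 3 (G/C, transversion), 9 (C/T, transition), 11 (A/C, transversion), 13 (C/G, transversion), 19 (G/T, transversion).
Of the 6 differences, 1 transition and 5 transversions, so the answer is 5.

5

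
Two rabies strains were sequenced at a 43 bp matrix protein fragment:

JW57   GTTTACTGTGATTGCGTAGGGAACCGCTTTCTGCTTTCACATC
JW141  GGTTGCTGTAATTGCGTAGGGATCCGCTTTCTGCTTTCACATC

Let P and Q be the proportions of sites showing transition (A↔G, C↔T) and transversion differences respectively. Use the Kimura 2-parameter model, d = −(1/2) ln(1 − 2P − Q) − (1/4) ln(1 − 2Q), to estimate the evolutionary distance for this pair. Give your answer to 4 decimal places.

0.0996

Mismatches occur at site 2 (T/G, transversion), site 5 (A/G, transition), site 10 (G/A, transition), site 23 (A/T, transversion).
Of the 4 differences, 2 transitions and 2 transversions over 43 sites: P = 2/43 = 0.046512, Q = 2/43 = 0.046512.
d = −0.5·ln(0.860464) − 0.25·ln(0.906976) = −0.5·(-0.150284) − 0.25·(-0.097639) = 0.0996.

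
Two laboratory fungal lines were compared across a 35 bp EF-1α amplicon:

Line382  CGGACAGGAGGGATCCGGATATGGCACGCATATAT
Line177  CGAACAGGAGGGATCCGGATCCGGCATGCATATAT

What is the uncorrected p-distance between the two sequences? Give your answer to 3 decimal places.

0.114

Differing sites — 3:G/A; 21:A/C; 22:T/C; 27:C/T.
There are 4 differences over 35 sites, so p = 4/35 = 0.114.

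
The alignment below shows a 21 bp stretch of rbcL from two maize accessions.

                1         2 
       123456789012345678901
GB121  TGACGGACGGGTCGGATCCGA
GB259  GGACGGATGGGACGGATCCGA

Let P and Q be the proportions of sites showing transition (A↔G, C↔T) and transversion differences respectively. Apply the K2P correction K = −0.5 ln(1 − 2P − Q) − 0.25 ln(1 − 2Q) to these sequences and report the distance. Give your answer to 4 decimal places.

0.1585

The sequences differ at positions 1 (T/G, transversion), 8 (C/T, transition), 12 (T/A, transversion).
Of the 3 differences, 1 transition and 2 transversions over 21 sites: P = 1/21 = 0.047619, Q = 2/21 = 0.095238.
d = −0.5·ln(0.809524) − 0.25·ln(0.809524) = −0.5·(-0.211309) − 0.25·(-0.211309) = 0.1585.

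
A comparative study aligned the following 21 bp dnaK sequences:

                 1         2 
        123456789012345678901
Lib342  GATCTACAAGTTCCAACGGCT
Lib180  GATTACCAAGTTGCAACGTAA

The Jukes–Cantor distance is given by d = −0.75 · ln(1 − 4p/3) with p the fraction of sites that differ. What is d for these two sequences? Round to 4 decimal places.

0.4408

Mismatches occur at site 4 (C/T), site 5 (T/A), site 6 (A/C), site 13 (C/G), site 19 (G/T), site 20 (C/A), site 21 (T/A).
p = 7/21 = 0.333333.
d = −0.75 · ln(1 − (4/3)·0.333333) = −0.75 · ln(0.555556) = −0.75 · (-0.587786) = 0.4408.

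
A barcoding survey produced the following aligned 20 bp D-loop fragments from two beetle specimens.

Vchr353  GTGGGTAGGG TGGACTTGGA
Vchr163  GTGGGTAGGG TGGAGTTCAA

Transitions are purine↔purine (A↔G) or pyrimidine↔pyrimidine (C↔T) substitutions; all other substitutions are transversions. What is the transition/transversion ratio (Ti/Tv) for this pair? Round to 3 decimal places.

0.500

Differing sites — 15:C/G (Tv); 18:G/C (Tv); 19:G/A (Ti).
Of the 3 differences, 1 transition and 2 transversions, so Ti/Tv = 1/2 = 0.500.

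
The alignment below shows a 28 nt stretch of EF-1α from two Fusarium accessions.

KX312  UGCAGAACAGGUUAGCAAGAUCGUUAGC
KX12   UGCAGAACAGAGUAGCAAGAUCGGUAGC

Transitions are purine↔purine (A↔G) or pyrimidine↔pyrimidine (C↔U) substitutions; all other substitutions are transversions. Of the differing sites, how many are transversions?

2

Mismatches occur at site 11 (G→A, transition), site 12 (U→G, transversion), site 24 (U→G, transversion).
Of the 3 differences, 1 transition and 2 transversions, so the answer is 2.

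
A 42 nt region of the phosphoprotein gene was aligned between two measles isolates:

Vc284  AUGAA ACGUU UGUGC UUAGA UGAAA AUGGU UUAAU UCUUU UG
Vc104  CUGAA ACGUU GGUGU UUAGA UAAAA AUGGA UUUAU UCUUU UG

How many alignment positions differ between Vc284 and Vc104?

6

Mismatches occur at site 1 (A→C), site 11 (U→G), site 15 (C→U), site 22 (G→A), site 30 (U→A), site 33 (A→U).
That gives 6 mismatches out of 42 aligned sites, so the Hamming distance is 6.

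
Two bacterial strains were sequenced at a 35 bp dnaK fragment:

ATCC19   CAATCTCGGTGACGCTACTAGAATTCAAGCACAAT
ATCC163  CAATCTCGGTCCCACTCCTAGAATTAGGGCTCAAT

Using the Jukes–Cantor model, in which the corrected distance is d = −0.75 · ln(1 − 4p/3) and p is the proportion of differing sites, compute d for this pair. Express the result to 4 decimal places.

Differing sites — 11:G/C; 12:A/C; 14:G/A; 17:A/C; 26:C/A; 27:A/G; 28:A/G; 31:A/T.
p = 8/35 = 0.228571.
d = −0.75 · ln(1 − (4/3)·0.228571) = −0.75 · ln(0.695239) = −0.75 · (-0.363500) = 0.2726.

0.2726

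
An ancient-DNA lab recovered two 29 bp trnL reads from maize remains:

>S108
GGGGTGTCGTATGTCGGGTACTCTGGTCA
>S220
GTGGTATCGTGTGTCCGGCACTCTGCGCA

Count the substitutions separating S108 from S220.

7

Differing sites — 2:G/T; 6:G/A; 11:A/G; 16:G/C; 19:T/C; 26:G/C; 27:T/G.
That gives 7 mismatches out of 29 aligned sites, so the Hamming distance is 7.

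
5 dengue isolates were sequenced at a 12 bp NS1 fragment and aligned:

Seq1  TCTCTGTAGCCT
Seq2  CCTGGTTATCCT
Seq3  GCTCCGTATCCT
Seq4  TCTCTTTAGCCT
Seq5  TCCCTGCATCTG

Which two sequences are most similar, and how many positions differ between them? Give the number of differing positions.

Pairwise Hamming distances:
  Seq1 vs Seq2: 5
  Seq1 vs Seq3: 3
  Seq1 vs Seq4: 1
  Seq1 vs Seq5: 5
  Seq2 vs Seq3: 4
  Seq2 vs Seq4: 4
  Seq2 vs Seq5: 8
  Seq3 vs Seq4: 4
  Seq3 vs Seq5: 6
  Seq4 vs Seq5: 6
The smallest is 1, between Seq1 and Seq4.

1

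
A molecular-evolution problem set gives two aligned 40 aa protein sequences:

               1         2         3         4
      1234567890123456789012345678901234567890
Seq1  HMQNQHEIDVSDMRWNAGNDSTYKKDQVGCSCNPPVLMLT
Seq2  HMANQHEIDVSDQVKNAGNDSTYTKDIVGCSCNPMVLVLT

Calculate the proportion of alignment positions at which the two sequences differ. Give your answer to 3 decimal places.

0.200

Differing sites — 3:Q/A; 13:M/Q; 14:R/V; 15:W/K; 24:K/T; 27:Q/I; 35:P/M; 38:M/V.
There are 8 differences over 40 sites, so p = 8/40 = 0.200.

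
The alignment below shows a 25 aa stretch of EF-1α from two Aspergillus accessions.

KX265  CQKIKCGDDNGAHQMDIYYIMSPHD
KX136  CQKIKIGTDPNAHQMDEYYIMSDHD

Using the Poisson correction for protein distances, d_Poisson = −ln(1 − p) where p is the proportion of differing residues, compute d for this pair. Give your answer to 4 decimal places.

Mismatches occur at site 6 (C/I), site 8 (D/T), site 10 (N/P), site 11 (G/N), site 17 (I/E), site 23 (P/D).
p = 6/25 = 0.240000.
d = −ln(1 − 0.240000) = −ln(0.760000) = 0.2744.

0.2744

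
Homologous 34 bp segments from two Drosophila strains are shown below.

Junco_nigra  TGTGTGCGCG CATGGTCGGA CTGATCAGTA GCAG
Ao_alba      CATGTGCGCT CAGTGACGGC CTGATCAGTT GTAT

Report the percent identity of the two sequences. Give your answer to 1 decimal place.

Mismatches occur at site 1 (T→C), site 2 (G→A), site 10 (G→T), site 13 (T→G), site 14 (G→T), site 16 (T→A), site 20 (A→C), site 30 (A→T), site 32 (C→T), site 34 (G→T).
24 of the 34 sites match, so the percent identity is 24/34 × 100 = 70.6%.

70.6%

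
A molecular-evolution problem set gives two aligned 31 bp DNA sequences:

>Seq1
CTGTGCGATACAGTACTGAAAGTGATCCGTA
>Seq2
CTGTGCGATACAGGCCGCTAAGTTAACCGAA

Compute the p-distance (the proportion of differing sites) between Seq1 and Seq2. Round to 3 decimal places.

0.258

Differing sites — 14:T/G; 15:A/C; 17:T/G; 18:G/C; 19:A/T; 24:G/T; 26:T/A; 30:T/A.
There are 8 differences over 31 sites, so p = 8/31 = 0.258.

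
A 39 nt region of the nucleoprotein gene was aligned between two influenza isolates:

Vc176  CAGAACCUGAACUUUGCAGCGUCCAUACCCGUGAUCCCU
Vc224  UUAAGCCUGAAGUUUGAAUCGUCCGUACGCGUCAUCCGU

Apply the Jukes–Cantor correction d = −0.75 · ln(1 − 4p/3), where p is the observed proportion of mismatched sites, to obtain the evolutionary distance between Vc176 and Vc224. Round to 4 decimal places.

Differing sites — 1:C/U; 2:A/U; 3:G/A; 5:A/G; 12:C/G; 17:C/A; 19:G/U; 25:A/G; 29:C/G; 33:G/C; 38:C/G.
p = 11/39 = 0.282051.
d = −0.75 · ln(1 − (4/3)·0.282051) = −0.75 · ln(0.623932) = −0.75 · (-0.471714) = 0.3538.

0.3538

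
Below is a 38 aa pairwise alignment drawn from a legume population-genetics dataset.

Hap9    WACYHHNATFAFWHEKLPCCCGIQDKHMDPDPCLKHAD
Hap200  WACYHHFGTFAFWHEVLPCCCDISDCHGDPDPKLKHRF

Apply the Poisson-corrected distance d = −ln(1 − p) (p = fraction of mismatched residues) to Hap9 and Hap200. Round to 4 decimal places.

The sequences differ at positions 7 (N/F), 8 (A/G), 16 (K/V), 22 (G/D), 24 (Q/S), 26 (K/C), 28 (M/G), 33 (C/K), 37 (A/R), 38 (D/F).
p = 10/38 = 0.263158.
d = −ln(1 − 0.263158) = −ln(0.736842) = 0.3054.

0.3054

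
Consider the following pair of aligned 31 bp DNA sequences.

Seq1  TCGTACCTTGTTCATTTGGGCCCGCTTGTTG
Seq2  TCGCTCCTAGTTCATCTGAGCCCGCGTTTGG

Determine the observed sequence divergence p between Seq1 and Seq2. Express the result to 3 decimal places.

0.258

Mismatches occur at site 4 (T→C), site 5 (A→T), site 9 (T→A), site 16 (T→C), site 19 (G→A), site 26 (T→G), site 28 (G→T), site 30 (T→G).
There are 8 differences over 31 sites, so p = 8/31 = 0.258.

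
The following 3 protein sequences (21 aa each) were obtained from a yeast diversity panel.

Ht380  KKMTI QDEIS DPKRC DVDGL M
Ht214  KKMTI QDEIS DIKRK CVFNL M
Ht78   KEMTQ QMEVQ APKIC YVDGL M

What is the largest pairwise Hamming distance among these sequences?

12

Pairwise Hamming distances:
  Ht380 vs Ht214: 5
  Ht380 vs Ht78: 8
  Ht214 vs Ht78: 12
The largest is 12, between Ht214 and Ht78.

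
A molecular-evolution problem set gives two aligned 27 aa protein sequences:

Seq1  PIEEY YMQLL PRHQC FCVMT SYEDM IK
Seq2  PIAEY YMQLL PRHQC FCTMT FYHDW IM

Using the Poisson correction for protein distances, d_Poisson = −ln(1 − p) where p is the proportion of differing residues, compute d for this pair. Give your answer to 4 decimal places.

0.2513

The sequences differ at positions 3 (E/A), 18 (V/T), 21 (S/F), 23 (E/H), 25 (M/W), 27 (K/M).
p = 6/27 = 0.222222.
d = −ln(1 − 0.222222) = −ln(0.777778) = 0.2513.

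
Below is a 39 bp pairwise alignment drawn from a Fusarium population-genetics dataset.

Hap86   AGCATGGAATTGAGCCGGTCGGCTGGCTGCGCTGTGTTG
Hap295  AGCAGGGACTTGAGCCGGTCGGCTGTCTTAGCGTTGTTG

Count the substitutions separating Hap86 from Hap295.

7

Mismatches occur at site 5 (T↔G), site 9 (A↔C), site 26 (G↔T), site 29 (G↔T), site 30 (C↔A), site 33 (T↔G), site 34 (G↔T).
That gives 7 mismatches out of 39 aligned sites, so the Hamming distance is 7.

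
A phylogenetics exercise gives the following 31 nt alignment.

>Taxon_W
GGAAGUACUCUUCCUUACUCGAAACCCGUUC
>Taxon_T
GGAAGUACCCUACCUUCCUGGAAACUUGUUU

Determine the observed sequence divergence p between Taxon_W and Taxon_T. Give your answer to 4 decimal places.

Mismatches occur at site 9 (U↔C), site 12 (U↔A), site 17 (A↔C), site 20 (C↔G), site 26 (C↔U), site 27 (C↔U), site 31 (C↔U).
There are 7 differences over 31 sites, so p = 7/31 = 0.2258.

0.2258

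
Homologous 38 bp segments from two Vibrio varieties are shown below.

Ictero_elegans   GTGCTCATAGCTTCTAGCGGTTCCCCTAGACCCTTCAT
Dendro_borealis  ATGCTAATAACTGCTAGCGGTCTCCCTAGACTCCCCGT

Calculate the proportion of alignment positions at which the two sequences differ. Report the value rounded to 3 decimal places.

0.263

Differing sites — 1:G/A; 6:C/A; 10:G/A; 13:T/G; 22:T/C; 23:C/T; 32:C/T; 34:T/C; 35:T/C; 37:A/G.
There are 10 differences over 38 sites, so p = 10/38 = 0.263.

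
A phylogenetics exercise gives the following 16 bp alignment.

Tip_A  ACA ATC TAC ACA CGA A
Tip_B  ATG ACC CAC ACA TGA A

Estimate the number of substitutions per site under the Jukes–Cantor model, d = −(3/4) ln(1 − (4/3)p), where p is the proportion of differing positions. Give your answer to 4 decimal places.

The sequences differ at positions 2 (C/T), 3 (A/G), 5 (T/C), 7 (T/C), 13 (C/T).
p = 5/16 = 0.312500.
d = −0.75 · ln(1 − (4/3)·0.312500) = −0.75 · ln(0.583333) = −0.75 · (-0.538997) = 0.4042.

0.4042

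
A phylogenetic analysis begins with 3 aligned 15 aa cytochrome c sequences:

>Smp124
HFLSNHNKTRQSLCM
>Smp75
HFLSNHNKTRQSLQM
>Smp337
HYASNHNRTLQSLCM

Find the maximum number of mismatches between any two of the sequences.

Pairwise Hamming distances:
  Smp124 vs Smp75: 1
  Smp124 vs Smp337: 4
  Smp75 vs Smp337: 5
The largest is 5, between Smp75 and Smp337.

5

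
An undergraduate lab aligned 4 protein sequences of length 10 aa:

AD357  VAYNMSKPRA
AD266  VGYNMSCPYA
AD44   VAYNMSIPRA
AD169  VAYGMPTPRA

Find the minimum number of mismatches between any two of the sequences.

1

Pairwise Hamming distances:
  AD357 vs AD266: 3
  AD357 vs AD44: 1
  AD357 vs AD169: 3
  AD266 vs AD44: 3
  AD266 vs AD169: 5
  AD44 vs AD169: 3
The smallest is 1, between AD357 and AD44.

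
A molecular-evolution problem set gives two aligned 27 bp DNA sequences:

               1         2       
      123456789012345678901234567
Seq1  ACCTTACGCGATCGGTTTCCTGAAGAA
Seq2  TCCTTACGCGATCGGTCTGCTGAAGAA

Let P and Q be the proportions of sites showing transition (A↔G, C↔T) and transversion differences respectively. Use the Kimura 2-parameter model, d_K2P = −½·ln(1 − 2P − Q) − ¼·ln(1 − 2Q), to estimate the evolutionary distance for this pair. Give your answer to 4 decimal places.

0.1203

Mismatches occur at site 1 (A/T, transversion), site 17 (T/C, transition), site 19 (C/G, transversion).
Of the 3 differences, 1 transition and 2 transversions over 27 sites: P = 1/27 = 0.037037, Q = 2/27 = 0.074074.
d = −0.5·ln(0.851852) − 0.25·ln(0.851852) = −0.5·(-0.160342) − 0.25·(-0.160342) = 0.1203.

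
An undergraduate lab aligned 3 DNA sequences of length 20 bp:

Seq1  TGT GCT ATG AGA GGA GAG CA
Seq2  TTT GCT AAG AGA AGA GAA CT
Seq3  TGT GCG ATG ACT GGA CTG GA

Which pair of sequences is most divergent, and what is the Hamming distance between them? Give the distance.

11

Pairwise Hamming distances:
  Seq1 vs Seq2: 5
  Seq1 vs Seq3: 6
  Seq2 vs Seq3: 11
The largest is 11, between Seq2 and Seq3.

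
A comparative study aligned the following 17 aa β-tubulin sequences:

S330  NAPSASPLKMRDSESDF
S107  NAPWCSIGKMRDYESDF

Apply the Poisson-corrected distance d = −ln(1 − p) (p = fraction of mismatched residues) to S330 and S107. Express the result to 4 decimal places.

Mismatches occur at site 4 (S↔W), site 5 (A↔C), site 7 (P↔I), site 8 (L↔G), site 13 (S↔Y).
p = 5/17 = 0.294118.
d = −ln(1 − 0.294118) = −ln(0.705882) = 0.3483.

0.3483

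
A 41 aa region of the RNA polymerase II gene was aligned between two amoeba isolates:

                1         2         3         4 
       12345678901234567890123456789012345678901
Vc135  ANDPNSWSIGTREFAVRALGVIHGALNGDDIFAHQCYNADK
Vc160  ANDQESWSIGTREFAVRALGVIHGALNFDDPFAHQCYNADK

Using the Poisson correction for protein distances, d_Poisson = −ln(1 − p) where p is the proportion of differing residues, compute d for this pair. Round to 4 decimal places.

0.1027

The sequences differ at positions 4 (P/Q), 5 (N/E), 28 (G/F), 31 (I/P).
p = 4/41 = 0.097561.
d = −ln(1 − 0.097561) = −ln(0.902439) = 0.1027.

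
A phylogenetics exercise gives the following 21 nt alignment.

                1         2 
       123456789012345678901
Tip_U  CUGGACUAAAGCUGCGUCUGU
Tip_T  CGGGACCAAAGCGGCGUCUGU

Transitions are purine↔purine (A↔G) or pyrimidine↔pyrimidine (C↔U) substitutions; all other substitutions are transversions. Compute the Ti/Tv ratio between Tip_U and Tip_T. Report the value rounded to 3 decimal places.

0.500

Differing sites — 2:U/G (Tv); 7:U/C (Ti); 13:U/G (Tv).
Of the 3 differences, 1 transition and 2 transversions, so Ti/Tv = 1/2 = 0.500.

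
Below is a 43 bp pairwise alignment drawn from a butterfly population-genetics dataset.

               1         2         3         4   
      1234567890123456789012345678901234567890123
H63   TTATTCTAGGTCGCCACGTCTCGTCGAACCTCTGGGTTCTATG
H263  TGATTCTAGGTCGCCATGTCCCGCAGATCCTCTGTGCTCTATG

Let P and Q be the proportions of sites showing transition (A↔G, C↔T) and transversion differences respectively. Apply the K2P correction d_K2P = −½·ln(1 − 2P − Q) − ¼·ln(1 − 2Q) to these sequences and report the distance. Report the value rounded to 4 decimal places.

The sequences differ at positions 2 (T/G, transversion), 17 (C/T, transition), 21 (T/C, transition), 24 (T/C, transition), 25 (C/A, transversion), 28 (A/T, transversion), 35 (G/T, transversion), 37 (T/C, transition).
Of the 8 differences, 4 transitions and 4 transversions over 43 sites: P = 4/43 = 0.093023, Q = 4/43 = 0.093023.
d = −0.5·ln(0.720931) − 0.25·ln(0.813954) = −0.5·(-0.327212) − 0.25·(-0.205851) = 0.2151.

0.2151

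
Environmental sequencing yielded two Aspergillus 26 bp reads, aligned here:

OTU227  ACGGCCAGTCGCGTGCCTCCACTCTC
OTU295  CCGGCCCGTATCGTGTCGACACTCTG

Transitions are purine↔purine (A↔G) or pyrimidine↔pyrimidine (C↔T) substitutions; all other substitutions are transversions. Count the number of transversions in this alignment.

Differing sites — 1:A/C (Tv); 7:A/C (Tv); 10:C/A (Tv); 11:G/T (Tv); 16:C/T (Ti); 18:T/G (Tv); 19:C/A (Tv); 26:C/G (Tv).
Of the 8 differences, 1 transition and 7 transversions, so the answer is 7.

7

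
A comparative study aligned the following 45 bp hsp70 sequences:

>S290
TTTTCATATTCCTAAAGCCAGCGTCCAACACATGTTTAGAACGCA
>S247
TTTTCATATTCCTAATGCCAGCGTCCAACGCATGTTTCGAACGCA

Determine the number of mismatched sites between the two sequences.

3

Mismatches occur at site 16 (A→T), site 30 (A→G), site 38 (A→C).
That gives 3 mismatches out of 45 aligned sites, so the Hamming distance is 3.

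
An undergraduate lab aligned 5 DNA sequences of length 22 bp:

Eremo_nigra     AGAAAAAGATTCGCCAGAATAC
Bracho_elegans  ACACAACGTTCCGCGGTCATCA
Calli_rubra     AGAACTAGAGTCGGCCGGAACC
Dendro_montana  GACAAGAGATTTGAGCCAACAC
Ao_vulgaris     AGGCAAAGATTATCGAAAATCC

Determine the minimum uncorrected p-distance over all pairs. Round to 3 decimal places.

0.318

Pairwise Hamming distances:
  Eremo_nigra vs Bracho_elegans: 11
  Eremo_nigra vs Calli_rubra: 8
  Eremo_nigra vs Dendro_montana: 10
  Eremo_nigra vs Ao_vulgaris: 7
  Bracho_elegans vs Calli_rubra: 15
  Bracho_elegans vs Dendro_montana: 16
  Bracho_elegans vs Ao_vulgaris: 11
  Calli_rubra vs Dendro_montana: 13
  Calli_rubra vs Ao_vulgaris: 13
  Dendro_montana vs Ao_vulgaris: 12
The smallest is 7 mismatches, between Eremo_nigra and Ao_vulgaris; p = 7/22 = 0.318.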